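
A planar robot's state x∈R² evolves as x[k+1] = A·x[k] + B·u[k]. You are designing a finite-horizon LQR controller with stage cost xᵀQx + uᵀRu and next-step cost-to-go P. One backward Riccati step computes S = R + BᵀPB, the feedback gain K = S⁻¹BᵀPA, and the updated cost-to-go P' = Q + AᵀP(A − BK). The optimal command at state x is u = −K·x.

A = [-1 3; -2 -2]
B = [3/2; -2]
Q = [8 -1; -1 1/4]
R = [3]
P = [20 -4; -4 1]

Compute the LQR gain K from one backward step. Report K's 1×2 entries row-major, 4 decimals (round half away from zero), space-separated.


BᵀP = [38.0000 -8.0000]
S = R + BᵀPB = [3] + [73.0000] = [76.0000]
BᵀPA = [-22.0000 130.0000]
K = S⁻¹·BᵀPA = [-0.2895 1.7105]
A−BK = [-0.5658 0.4342; -2.5789 1.4211]
AᵀP(A−BK) = [1.6316 -2.3684; -2.3684 9.6316]
P' = Q + AᵀP(A−BK) = [9.6316 -3.3684; -3.3684 9.8816]
tr(P') = 19.5132

-0.2895 1.7105


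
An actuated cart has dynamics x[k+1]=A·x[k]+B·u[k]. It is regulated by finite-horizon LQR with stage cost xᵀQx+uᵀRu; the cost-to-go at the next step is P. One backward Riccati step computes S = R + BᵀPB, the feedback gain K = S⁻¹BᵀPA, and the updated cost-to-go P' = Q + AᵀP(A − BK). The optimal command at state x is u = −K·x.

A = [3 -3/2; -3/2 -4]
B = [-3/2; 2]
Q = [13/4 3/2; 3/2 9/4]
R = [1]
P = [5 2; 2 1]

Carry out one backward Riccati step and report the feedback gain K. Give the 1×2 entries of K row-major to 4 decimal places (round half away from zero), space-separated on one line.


BᵀP = [-3.5000 -1.0000]
S = R + BᵀPB = [1] + [3.2500] = [4.2500]
BᵀPA = [-9.0000 9.2500]
K = S⁻¹·BᵀPA = [-2.1176 2.1765]
A−BK = [-0.1765 1.7647; 2.7353 -8.3529]
AᵀP(A−BK) = [10.1912 -16.4118; -16.4118 31.1176]
P' = Q + AᵀP(A−BK) = [13.4412 -14.9118; -14.9118 33.3676]
tr(P') = 46.8088

-2.1176 2.1765


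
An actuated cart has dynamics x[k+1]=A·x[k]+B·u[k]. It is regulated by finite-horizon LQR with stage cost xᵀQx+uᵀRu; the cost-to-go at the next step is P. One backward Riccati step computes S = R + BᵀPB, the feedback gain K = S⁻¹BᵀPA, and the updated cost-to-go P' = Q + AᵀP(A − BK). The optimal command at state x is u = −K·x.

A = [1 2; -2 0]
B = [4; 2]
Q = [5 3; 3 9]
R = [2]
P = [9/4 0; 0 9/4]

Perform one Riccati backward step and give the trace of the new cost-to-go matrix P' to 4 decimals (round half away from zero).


27.3564

BᵀP = [9.0000 4.5000]
S = R + BᵀPB = [2] + [45.0000] = [47.0000]
BᵀPA = [0.0000 18.0000]
K = S⁻¹·BᵀPA = [0.0000 0.3830]
A−BK = [1.0000 0.4681; -2.0000 -0.7660]
AᵀP(A−BK) = [11.2500 4.5000; 4.5000 2.1064]
P' = Q + AᵀP(A−BK) = [16.2500 7.5000; 7.5000 11.1064]
tr(P') = 27.3564


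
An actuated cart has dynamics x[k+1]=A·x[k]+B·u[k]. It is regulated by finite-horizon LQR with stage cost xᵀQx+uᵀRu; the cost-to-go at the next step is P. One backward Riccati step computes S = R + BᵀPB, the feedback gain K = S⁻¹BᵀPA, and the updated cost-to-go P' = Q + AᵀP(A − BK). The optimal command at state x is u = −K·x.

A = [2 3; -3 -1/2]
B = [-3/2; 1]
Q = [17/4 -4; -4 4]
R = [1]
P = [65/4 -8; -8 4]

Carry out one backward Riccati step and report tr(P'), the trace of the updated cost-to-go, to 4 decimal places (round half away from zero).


14.0393

BᵀP = [-32.3750 16.0000]
S = R + BᵀPB = [1] + [64.5625] = [65.5625]
BᵀPA = [-112.7500 -105.1250]
K = S⁻¹·BᵀPA = [-1.7197 -1.6034]
A−BK = [-0.5796 0.5949; -1.2803 1.1034]
AᵀP(A−BK) = [3.1001 2.7131; 2.7131 2.6892]
P' = Q + AᵀP(A−BK) = [7.3501 -1.2869; -1.2869 6.6892]
tr(P') = 14.0393


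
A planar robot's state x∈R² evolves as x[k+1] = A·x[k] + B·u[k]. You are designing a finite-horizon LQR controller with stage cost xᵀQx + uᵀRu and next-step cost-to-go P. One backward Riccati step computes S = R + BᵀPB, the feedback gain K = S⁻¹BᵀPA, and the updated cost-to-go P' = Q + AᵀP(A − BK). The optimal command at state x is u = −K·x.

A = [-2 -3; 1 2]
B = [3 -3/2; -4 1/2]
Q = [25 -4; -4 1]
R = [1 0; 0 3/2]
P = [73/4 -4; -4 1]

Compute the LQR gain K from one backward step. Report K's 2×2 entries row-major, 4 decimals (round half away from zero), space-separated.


-0.4743 -0.7500 0.2278 0.3182

BᵀP = [70.7500 -16.0000; -29.3750 6.5000]
S = R + BᵀPB = [1 0; 0 3/2] + [276.2500 -114.1250; -114.1250 47.3125] = [277.2500 -114.1250; -114.1250 48.8125]
BᵀPA = [-157.5000 -244.2500; 65.2500 101.1250]
K = S⁻¹·BᵀPA = [-0.4743 -0.7500; 0.2278 0.3182]
A−BK = [-0.2354 -0.2727; -1.0112 -1.1591]
AᵀP(A−BK) = [0.4323 0.6136; 0.6136 0.8864]
P' = Q + AᵀP(A−BK) = [25.4323 -3.3864; -3.3864 1.8864]
tr(P') = 27.3187


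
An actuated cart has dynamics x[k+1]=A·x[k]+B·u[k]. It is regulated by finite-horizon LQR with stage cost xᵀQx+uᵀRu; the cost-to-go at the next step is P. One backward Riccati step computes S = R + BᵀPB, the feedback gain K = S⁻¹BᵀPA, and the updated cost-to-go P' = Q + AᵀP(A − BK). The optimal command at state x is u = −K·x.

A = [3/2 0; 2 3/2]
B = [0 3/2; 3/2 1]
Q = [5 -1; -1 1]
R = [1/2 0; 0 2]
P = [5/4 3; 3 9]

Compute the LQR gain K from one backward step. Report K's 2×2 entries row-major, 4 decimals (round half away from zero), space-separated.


BᵀP = [4.5000 13.5000; 4.8750 13.5000]
S = R + BᵀPB = [1/2 0; 0 2] + [20.2500 20.2500; 20.2500 20.8125] = [20.7500 20.2500; 20.2500 22.8125]
BᵀPA = [33.7500 20.2500; 34.3125 20.2500]
K = S⁻¹·BᵀPA = [1.1864 0.8198; 0.4510 0.1600]
A−BK = [0.8235 -0.2399; -0.2306 0.1103]
AᵀP(A−BK) = [1.2975 0.5932; 0.5932 0.4099]
P' = Q + AᵀP(A−BK) = [6.2975 -0.4068; -0.4068 1.4099]
tr(P') = 7.7074

1.1864 0.8198 0.4510 0.1600


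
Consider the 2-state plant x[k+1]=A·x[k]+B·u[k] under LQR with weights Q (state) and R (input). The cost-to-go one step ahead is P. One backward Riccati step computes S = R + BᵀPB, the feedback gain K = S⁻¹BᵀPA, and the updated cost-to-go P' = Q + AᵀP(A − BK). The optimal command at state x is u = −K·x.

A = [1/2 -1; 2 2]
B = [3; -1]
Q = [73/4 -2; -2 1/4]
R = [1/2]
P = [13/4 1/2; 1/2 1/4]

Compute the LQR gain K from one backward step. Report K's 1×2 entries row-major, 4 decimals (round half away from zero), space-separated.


BᵀP = [9.2500 1.2500]
S = R + BᵀPB = [1/2] + [26.5000] = [27.0000]
BᵀPA = [7.1250 -6.7500]
K = S⁻¹·BᵀPA = [0.2639 -0.2500]
A−BK = [-0.2917 -0.2500; 2.2639 1.7500]
AᵀP(A−BK) = [0.9323 0.6563; 0.6563 0.5625]
P' = Q + AᵀP(A−BK) = [19.1823 -1.3438; -1.3438 0.8125]
tr(P') = 19.9948

0.2639 -0.2500


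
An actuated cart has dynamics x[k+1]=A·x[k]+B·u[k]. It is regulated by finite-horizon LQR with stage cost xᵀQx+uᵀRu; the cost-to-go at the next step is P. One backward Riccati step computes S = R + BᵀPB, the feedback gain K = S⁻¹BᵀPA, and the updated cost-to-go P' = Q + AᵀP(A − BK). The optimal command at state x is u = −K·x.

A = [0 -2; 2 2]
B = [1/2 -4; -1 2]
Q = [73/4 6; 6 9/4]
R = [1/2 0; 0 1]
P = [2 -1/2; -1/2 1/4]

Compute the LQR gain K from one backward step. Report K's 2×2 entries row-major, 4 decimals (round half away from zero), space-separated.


-0.2857 -0.2857 0.0714 0.5000

BᵀP = [1.5000 -0.5000; -9.0000 2.5000]
S = R + BᵀPB = [1/2 0; 0 1] + [1.2500 -7.0000; -7.0000 41.0000] = [1.7500 -7.0000; -7.0000 42.0000]
BᵀPA = [-1.0000 -4.0000; 5.0000 23.0000]
K = S⁻¹·BᵀPA = [-0.2857 -0.2857; 0.0714 0.5000]
A−BK = [0.4286 0.1429; 1.5714 0.7143]
AᵀP(A−BK) = [0.3571 0.2143; 0.2143 0.3571]
P' = Q + AᵀP(A−BK) = [18.6071 6.2143; 6.2143 2.6071]
tr(P') = 21.2143


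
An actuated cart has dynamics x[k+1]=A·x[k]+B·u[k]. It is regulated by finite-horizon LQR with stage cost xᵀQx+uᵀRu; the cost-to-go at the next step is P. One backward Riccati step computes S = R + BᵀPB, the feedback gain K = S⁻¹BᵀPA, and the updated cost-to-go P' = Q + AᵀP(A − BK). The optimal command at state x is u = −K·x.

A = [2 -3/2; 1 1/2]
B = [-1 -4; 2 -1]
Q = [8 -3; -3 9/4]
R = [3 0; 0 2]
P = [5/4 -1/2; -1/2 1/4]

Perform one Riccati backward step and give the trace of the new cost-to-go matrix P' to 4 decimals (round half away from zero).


10.9556

BᵀP = [-2.2500 1.0000; -4.5000 1.7500]
S = R + BᵀPB = [3 0; 0 2] + [4.2500 8.0000; 8.0000 16.2500] = [7.2500 8.0000; 8.0000 18.2500]
BᵀPA = [-3.5000 3.8750; -7.2500 7.6250]
K = S⁻¹·BᵀPA = [-0.0860 0.1423; -0.3596 0.3554]
A−BK = [0.4758 0.0640; 0.8124 0.5709]
AᵀP(A−BK) = [0.3422 -0.3001; -0.3001 0.3634]
P' = Q + AᵀP(A−BK) = [8.3422 -3.3001; -3.3001 2.6134]
tr(P') = 10.9556


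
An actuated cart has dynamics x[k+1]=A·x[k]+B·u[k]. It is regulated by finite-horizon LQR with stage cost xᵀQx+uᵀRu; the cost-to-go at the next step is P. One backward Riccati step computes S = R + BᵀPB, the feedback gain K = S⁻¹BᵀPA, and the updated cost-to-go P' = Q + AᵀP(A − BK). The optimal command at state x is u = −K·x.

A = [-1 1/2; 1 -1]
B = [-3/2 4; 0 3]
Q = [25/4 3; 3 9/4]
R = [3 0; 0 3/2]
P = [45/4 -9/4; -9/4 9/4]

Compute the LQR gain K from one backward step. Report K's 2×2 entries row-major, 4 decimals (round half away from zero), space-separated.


BᵀP = [-16.8750 3.3750; 38.2500 -2.2500]
S = R + BᵀPB = [3 0; 0 3/2] + [25.3125 -57.3750; -57.3750 146.2500] = [28.3125 -57.3750; -57.3750 147.7500]
BᵀPA = [20.2500 -11.8125; -40.5000 21.3750]
K = S⁻¹·BᵀPA = [0.7498 -0.5822; 0.0170 -0.0814]
A−BK = [0.0565 -0.0476; 0.9489 -0.7558]
AᵀP(A−BK) = [3.5074 -2.7577; -2.7577 2.1754]
P' = Q + AᵀP(A−BK) = [9.7574 0.2423; 0.2423 4.4254]
tr(P') = 14.1829

0.7498 -0.5822 0.0170 -0.0814


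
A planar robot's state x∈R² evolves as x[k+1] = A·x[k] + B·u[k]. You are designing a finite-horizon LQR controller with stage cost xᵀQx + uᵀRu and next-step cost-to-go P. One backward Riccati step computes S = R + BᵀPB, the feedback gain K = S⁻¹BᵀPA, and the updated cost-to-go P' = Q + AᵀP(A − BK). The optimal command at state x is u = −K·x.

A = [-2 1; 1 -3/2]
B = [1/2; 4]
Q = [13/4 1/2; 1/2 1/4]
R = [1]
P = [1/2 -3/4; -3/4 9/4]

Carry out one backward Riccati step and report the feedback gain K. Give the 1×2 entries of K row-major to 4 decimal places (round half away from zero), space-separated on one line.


BᵀP = [-2.7500 8.6250]
S = R + BᵀPB = [1] + [33.1250] = [34.1250]
BᵀPA = [14.1250 -15.6875]
K = S⁻¹·BᵀPA = [0.4139 -0.4597]
A−BK = [-2.2070 1.2299; -0.6557 0.3388]
AᵀP(A−BK) = [1.4034 -0.8816; -0.8816 0.6008]
P' = Q + AᵀP(A−BK) = [4.6534 -0.3816; -0.3816 0.8508]
tr(P') = 5.5042

0.4139 -0.4597


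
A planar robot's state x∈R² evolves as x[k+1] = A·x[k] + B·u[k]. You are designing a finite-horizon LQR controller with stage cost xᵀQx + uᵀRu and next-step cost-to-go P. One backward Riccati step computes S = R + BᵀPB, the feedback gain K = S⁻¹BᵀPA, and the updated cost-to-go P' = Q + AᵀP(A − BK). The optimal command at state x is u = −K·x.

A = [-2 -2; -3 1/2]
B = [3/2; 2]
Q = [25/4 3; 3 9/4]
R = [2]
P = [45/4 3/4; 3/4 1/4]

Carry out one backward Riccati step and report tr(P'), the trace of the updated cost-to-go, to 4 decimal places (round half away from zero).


16.1481

BᵀP = [18.3750 1.6250]
S = R + BᵀPB = [2] + [30.8125] = [32.8125]
BᵀPA = [-41.6250 -35.9375]
K = S⁻¹·BᵀPA = [-1.2686 -1.0952]
A−BK = [-0.0971 -0.3571; -0.4629 2.6905]
AᵀP(A−BK) = [3.4457 2.7857; 2.7857 4.2024]
P' = Q + AᵀP(A−BK) = [9.6957 5.7857; 5.7857 6.4524]
tr(P') = 16.1481


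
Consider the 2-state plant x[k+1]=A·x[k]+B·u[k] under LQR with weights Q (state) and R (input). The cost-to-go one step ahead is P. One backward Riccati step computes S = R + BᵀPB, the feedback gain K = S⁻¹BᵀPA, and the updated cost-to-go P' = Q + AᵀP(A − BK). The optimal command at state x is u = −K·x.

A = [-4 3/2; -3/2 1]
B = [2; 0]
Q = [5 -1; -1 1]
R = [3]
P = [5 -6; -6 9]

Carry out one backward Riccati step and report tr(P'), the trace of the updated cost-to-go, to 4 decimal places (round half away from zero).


15.0652

BᵀP = [10.0000 -12.0000]
S = R + BᵀPB = [3] + [20.0000] = [23.0000]
BᵀPA = [-22.0000 3.0000]
K = S⁻¹·BᵀPA = [-0.9565 0.1304]
A−BK = [-2.0870 1.2391; -1.5000 1.0000]
AᵀP(A−BK) = [7.2065 -3.1304; -3.1304 1.8587]
P' = Q + AᵀP(A−BK) = [12.2065 -4.1304; -4.1304 2.8587]
tr(P') = 15.0652


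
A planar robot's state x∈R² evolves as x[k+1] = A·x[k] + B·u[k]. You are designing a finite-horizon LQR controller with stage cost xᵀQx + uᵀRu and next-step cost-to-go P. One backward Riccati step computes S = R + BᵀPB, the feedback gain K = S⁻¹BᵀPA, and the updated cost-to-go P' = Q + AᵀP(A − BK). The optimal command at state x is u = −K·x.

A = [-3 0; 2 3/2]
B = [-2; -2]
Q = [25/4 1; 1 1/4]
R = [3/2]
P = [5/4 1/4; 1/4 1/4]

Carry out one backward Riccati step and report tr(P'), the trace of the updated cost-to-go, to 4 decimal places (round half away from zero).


10.9178

BᵀP = [-3.0000 -1.0000]
S = R + BᵀPB = [3/2] + [8.0000] = [9.5000]
BᵀPA = [7.0000 -1.5000]
K = S⁻¹·BᵀPA = [0.7368 -0.1579]
A−BK = [-1.5263 -0.3158; 3.4737 1.1842]
AᵀP(A−BK) = [4.0921 0.7303; 0.7303 0.3257]
P' = Q + AᵀP(A−BK) = [10.3421 1.7303; 1.7303 0.5757]
tr(P') = 10.9178


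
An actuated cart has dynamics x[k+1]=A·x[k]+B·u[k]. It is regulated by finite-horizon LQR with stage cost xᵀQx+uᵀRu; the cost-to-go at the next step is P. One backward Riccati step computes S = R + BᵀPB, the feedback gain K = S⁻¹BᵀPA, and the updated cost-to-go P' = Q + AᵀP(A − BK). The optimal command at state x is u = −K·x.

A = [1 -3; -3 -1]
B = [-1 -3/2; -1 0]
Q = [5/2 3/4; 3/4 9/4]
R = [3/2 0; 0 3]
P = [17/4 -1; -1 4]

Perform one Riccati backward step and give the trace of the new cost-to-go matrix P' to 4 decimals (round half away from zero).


BᵀP = [-3.2500 -3.0000; -6.3750 1.5000]
S = R + BᵀPB = [3/2 0; 0 3] + [6.2500 4.8750; 4.8750 9.5625] = [7.7500 4.8750; 4.8750 12.5625]
BᵀPA = [5.7500 12.7500; -10.8750 17.6250]
K = S⁻¹·BᵀPA = [1.7019 1.0089; -1.5261 1.0115]
A−BK = [0.4127 -0.4739; -1.2981 0.0089]
AᵀP(A−BK) = [19.8675 -3.5516; -3.5516 5.5592]
P' = Q + AᵀP(A−BK) = [22.3675 -2.8016; -2.8016 7.8092]
tr(P') = 30.1768

30.1768


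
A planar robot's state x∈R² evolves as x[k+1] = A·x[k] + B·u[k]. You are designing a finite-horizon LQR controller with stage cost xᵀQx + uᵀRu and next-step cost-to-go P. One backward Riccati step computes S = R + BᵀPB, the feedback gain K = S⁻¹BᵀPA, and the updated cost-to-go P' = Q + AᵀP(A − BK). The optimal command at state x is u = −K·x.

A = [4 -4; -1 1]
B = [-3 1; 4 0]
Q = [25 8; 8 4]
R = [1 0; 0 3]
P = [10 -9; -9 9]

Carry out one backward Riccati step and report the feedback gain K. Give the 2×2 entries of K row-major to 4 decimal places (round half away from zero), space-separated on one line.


-0.6749 0.6749 0.3431 -0.3431

BᵀP = [-66.0000 63.0000; 10.0000 -9.0000]
S = R + BᵀPB = [1 0; 0 3] + [450.0000 -66.0000; -66.0000 10.0000] = [451.0000 -66.0000; -66.0000 13.0000]
BᵀPA = [-327.0000 327.0000; 49.0000 -49.0000]
K = S⁻¹·BᵀPA = [-0.6749 0.6749; 0.3431 -0.3431]
A−BK = [1.6324 -1.6324; 1.6994 -1.6994]
AᵀP(A−BK) = [3.5136 -3.5136; -3.5136 3.5136]
P' = Q + AᵀP(A−BK) = [28.5136 4.4864; 4.4864 7.5136]
tr(P') = 36.0272


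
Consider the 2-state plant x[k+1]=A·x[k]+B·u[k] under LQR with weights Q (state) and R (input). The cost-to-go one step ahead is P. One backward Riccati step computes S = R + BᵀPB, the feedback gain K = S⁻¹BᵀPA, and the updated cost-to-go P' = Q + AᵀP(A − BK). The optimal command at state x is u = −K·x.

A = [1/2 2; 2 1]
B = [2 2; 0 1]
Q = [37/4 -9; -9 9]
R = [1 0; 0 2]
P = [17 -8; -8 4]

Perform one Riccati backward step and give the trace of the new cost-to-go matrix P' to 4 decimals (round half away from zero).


BᵀP = [34.0000 -16.0000; 26.0000 -12.0000]
S = R + BᵀPB = [1 0; 0 2] + [68.0000 52.0000; 52.0000 40.0000] = [69.0000 52.0000; 52.0000 42.0000]
BᵀPA = [-15.0000 52.0000; -11.0000 40.0000]
K = S⁻¹·BᵀPA = [-0.2990 0.5361; 0.1082 0.2887]
A−BK = [0.8814 0.3505; 1.8918 0.7113]
AᵀP(A−BK) = [0.9562 0.2165; 0.2165 0.5773]
P' = Q + AᵀP(A−BK) = [10.2062 -8.7835; -8.7835 9.5773]
tr(P') = 19.7835

19.7835


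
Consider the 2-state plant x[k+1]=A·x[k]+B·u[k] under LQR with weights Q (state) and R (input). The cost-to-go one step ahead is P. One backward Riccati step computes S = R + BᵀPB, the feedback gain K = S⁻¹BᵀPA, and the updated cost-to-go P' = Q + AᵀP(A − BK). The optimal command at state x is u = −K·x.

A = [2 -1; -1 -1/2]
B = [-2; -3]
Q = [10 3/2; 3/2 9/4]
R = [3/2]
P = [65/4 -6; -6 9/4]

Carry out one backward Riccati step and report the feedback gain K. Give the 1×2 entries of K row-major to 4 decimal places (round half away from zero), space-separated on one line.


-2.3220 0.8051

BᵀP = [-14.5000 5.2500]
S = R + BᵀPB = [3/2] + [13.2500] = [14.7500]
BᵀPA = [-34.2500 11.8750]
K = S⁻¹·BᵀPA = [-2.3220 0.8051]
A−BK = [-2.6441 0.6102; -7.9661 1.9153]
AᵀP(A−BK) = [11.7203 -3.8008; -3.8008 1.2521]
P' = Q + AᵀP(A−BK) = [21.7203 -2.3008; -2.3008 3.5021]
tr(P') = 25.2225


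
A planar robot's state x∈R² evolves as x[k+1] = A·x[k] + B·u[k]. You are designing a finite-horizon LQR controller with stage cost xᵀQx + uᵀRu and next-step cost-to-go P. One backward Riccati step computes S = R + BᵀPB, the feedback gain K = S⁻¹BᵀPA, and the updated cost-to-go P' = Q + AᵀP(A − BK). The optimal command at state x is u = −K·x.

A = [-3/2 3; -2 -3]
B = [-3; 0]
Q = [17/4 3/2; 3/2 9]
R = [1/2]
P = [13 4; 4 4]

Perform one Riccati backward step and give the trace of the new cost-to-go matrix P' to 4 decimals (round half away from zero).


49.7362

BᵀP = [-39.0000 -12.0000]
S = R + BᵀPB = [1/2] + [117.0000] = [117.5000]
BᵀPA = [82.5000 -81.0000]
K = S⁻¹·BᵀPA = [0.7021 -0.6894]
A−BK = [0.6064 0.9319; -2.0000 -3.0000]
AᵀP(A−BK) = [11.3245 16.3723; 16.3723 25.1617]
P' = Q + AᵀP(A−BK) = [15.5745 17.8723; 17.8723 34.1617]
tr(P') = 49.7362


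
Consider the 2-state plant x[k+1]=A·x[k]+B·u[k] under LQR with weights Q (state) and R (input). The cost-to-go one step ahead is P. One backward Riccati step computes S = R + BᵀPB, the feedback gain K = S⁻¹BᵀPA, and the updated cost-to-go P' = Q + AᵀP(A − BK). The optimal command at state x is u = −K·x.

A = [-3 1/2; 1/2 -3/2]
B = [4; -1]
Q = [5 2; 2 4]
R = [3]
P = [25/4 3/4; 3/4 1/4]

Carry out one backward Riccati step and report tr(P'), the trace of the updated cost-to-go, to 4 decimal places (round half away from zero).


BᵀP = [24.2500 2.7500]
S = R + BᵀPB = [3] + [94.2500] = [97.2500]
BᵀPA = [-71.3750 8.0000]
K = S⁻¹·BᵀPA = [-0.7339 0.0823]
A−BK = [-0.0643 0.1710; -0.2339 -1.4177]
AᵀP(A−BK) = [1.6780 -0.1285; -0.1285 0.3419]
P' = Q + AᵀP(A−BK) = [6.6780 1.8715; 1.8715 4.3419]
tr(P') = 11.0199

11.0199


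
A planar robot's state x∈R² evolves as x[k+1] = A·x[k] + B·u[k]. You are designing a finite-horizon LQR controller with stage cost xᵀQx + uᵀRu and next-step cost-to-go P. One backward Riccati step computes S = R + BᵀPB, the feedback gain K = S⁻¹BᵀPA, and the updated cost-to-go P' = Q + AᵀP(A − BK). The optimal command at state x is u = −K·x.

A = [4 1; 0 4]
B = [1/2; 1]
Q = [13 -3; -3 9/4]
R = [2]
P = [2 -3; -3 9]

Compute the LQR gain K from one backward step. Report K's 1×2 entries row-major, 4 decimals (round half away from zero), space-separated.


-0.9412 3.2941

BᵀP = [-2.0000 7.5000]
S = R + BᵀPB = [2] + [6.5000] = [8.5000]
BᵀPA = [-8.0000 28.0000]
K = S⁻¹·BᵀPA = [-0.9412 3.2941]
A−BK = [4.4706 -0.6471; 0.9412 0.7059]
AᵀP(A−BK) = [24.4706 -13.6471; -13.6471 29.7647]
P' = Q + AᵀP(A−BK) = [37.4706 -16.6471; -16.6471 32.0147]
tr(P') = 69.4853


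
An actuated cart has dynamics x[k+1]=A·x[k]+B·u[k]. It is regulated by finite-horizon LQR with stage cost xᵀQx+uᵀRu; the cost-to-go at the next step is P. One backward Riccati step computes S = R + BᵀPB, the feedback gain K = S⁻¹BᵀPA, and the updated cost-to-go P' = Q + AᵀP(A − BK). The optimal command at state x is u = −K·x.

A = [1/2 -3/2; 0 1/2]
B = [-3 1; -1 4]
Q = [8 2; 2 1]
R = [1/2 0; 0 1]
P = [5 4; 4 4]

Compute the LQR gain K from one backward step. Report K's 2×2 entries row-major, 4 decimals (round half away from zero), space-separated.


-0.1604 0.5041 -0.0275 0.1994

BᵀP = [-19.0000 -16.0000; 21.0000 20.0000]
S = R + BᵀPB = [1/2 0; 0 1] + [73.0000 -83.0000; -83.0000 101.0000] = [73.5000 -83.0000; -83.0000 102.0000]
BᵀPA = [-9.5000 20.5000; 10.5000 -21.5000]
K = S⁻¹·BᵀPA = [-0.1604 0.5041; -0.0275 0.1994]
A−BK = [0.0465 -0.1871; -0.0502 0.2064]
AᵀP(A−BK) = [0.0158 -0.0549; -0.0549 0.2033]
P' = Q + AᵀP(A−BK) = [8.0158 1.9451; 1.9451 1.2033]
tr(P') = 9.2192


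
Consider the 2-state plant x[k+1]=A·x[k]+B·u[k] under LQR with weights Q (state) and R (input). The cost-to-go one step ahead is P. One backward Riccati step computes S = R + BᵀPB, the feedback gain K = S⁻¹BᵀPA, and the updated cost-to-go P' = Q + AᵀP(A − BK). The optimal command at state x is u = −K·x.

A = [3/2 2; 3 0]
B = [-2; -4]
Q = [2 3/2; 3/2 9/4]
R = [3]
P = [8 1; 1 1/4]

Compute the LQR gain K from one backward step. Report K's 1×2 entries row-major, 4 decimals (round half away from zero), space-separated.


BᵀP = [-20.0000 -3.0000]
S = R + BᵀPB = [3] + [52.0000] = [55.0000]
BᵀPA = [-39.0000 -40.0000]
K = S⁻¹·BᵀPA = [-0.7091 -0.7273]
A−BK = [0.0818 0.5455; 0.1636 -2.9091]
AᵀP(A−BK) = [1.5955 1.6364; 1.6364 2.9091]
P' = Q + AᵀP(A−BK) = [3.5955 3.1364; 3.1364 5.1591]
tr(P') = 8.7545

-0.7091 -0.7273


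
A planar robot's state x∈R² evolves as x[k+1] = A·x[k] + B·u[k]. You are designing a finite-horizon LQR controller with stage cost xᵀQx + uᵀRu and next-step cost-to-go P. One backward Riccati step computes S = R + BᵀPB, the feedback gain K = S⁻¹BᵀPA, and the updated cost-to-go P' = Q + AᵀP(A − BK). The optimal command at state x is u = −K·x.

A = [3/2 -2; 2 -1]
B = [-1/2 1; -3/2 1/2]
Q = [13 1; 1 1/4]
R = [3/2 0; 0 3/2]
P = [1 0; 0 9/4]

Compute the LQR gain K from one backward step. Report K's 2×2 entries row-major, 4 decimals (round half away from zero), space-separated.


-0.9184 0.4082 0.5685 -0.7289

BᵀP = [-0.5000 -3.3750; 1.0000 1.1250]
S = R + BᵀPB = [3/2 0; 0 3/2] + [5.3125 -2.1875; -2.1875 1.5625] = [6.8125 -2.1875; -2.1875 3.0625]
BᵀPA = [-7.5000 4.3750; 3.7500 -3.1250]
K = S⁻¹·BᵀPA = [-0.9184 0.4082; 0.5685 -0.7289]
A−BK = [0.4723 -1.0671; 0.3382 -0.0233]
AᵀP(A−BK) = [2.2303 -1.7055; -1.7055 2.1866]
P' = Q + AᵀP(A−BK) = [15.2303 -0.7055; -0.7055 2.4366]
tr(P') = 17.6669


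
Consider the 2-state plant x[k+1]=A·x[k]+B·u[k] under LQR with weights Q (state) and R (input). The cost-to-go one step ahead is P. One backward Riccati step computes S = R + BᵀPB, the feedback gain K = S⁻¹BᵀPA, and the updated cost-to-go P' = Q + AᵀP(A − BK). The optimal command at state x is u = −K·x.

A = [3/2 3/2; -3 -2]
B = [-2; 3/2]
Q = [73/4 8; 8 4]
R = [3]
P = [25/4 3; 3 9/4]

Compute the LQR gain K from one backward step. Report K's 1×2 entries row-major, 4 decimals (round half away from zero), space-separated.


BᵀP = [-8.0000 -2.6250]
S = R + BᵀPB = [3] + [12.0625] = [15.0625]
BᵀPA = [-4.1250 -6.7500]
K = S⁻¹·BᵀPA = [-0.2739 -0.4481]
A−BK = [0.9523 0.6037; -2.5892 -1.3278]
AᵀP(A−BK) = [6.1828 3.2140; 3.2140 2.0376]
P' = Q + AᵀP(A−BK) = [24.4328 11.2140; 11.2140 6.0376]
tr(P') = 30.4704

-0.2739 -0.4481


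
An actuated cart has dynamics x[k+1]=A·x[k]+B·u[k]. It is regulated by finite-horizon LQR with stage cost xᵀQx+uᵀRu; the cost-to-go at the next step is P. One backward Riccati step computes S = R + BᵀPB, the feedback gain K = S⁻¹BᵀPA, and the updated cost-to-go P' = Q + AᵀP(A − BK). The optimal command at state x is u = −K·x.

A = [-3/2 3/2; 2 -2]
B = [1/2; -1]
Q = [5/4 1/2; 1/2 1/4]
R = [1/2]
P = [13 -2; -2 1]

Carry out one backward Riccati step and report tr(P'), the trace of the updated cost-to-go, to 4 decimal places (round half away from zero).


8.8704

BᵀP = [8.5000 -2.0000]
S = R + BᵀPB = [1/2] + [6.2500] = [6.7500]
BᵀPA = [-16.7500 16.7500]
K = S⁻¹·BᵀPA = [-2.4815 2.4815]
A−BK = [-0.2593 0.2593; -0.4815 0.4815]
AᵀP(A−BK) = [3.6852 -3.6852; -3.6852 3.6852]
P' = Q + AᵀP(A−BK) = [4.9352 -3.1852; -3.1852 3.9352]
tr(P') = 8.8704


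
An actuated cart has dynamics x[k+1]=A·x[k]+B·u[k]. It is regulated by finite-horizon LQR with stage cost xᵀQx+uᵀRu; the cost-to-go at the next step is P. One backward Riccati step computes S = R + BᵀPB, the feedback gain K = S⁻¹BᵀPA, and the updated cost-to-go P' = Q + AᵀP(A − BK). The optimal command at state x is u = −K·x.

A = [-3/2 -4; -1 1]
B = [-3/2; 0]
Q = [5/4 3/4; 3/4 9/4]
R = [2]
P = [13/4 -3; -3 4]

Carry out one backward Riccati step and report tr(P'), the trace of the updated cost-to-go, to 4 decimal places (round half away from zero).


23.1107

BᵀP = [-4.8750 4.5000]
S = R + BᵀPB = [2] + [7.3125] = [9.3125]
BᵀPA = [2.8125 24.0000]
K = S⁻¹·BᵀPA = [0.3020 2.5772]
A−BK = [-1.0470 -0.1342; -1.0000 1.0000]
AᵀP(A−BK) = [1.4631 0.7517; 0.7517 18.1477]
P' = Q + AᵀP(A−BK) = [2.7131 1.5017; 1.5017 20.3977]
tr(P') = 23.1107


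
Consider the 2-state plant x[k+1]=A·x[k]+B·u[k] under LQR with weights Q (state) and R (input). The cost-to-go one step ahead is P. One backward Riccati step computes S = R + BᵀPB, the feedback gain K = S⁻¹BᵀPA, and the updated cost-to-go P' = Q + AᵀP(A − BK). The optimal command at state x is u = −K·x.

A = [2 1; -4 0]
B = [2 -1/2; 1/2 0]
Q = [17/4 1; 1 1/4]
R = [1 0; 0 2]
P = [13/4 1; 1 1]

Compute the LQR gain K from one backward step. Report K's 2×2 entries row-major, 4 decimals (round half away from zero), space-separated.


BᵀP = [7.0000 2.5000; -1.6250 -0.5000]
S = R + BᵀPB = [1 0; 0 2] + [15.2500 -3.5000; -3.5000 0.8125] = [16.2500 -3.5000; -3.5000 2.8125]
BᵀPA = [4.0000 7.0000; -1.2500 -1.6250]
K = S⁻¹·BᵀPA = [0.2055 0.4185; -0.1887 -0.0570]
A−BK = [1.4946 0.1345; -4.1028 -0.2092]
AᵀP(A−BK) = [11.9421 0.7548; 0.7548 0.2279]
P' = Q + AᵀP(A−BK) = [16.1921 1.7548; 1.7548 0.4779]
tr(P') = 16.6700

0.2055 0.4185 -0.1887 -0.0570


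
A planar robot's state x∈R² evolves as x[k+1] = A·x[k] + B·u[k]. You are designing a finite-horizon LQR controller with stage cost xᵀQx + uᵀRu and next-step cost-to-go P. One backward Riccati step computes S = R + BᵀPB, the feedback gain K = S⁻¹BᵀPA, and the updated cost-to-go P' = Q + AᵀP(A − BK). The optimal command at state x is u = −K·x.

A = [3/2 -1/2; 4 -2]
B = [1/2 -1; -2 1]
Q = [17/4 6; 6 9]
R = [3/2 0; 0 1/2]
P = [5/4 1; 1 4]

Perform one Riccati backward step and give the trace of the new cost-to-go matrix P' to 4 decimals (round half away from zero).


29.3117

BᵀP = [-1.3750 -7.5000; -0.2500 3.0000]
S = R + BᵀPB = [3/2 0; 0 1/2] + [14.3125 -6.1250; -6.1250 3.2500] = [15.8125 -6.1250; -6.1250 3.7500]
BᵀPA = [-32.0625 15.6875; 11.6250 -5.8750]
K = S⁻¹·BᵀPA = [-2.2511 1.0488; -0.5768 0.1463]
A−BK = [2.0488 -0.8780; 0.0746 -0.0488]
AᵀP(A−BK) = [13.3422 -6.0122; -6.0122 2.7195]
P' = Q + AᵀP(A−BK) = [17.5922 -0.0122; -0.0122 11.7195]
tr(P') = 29.3117


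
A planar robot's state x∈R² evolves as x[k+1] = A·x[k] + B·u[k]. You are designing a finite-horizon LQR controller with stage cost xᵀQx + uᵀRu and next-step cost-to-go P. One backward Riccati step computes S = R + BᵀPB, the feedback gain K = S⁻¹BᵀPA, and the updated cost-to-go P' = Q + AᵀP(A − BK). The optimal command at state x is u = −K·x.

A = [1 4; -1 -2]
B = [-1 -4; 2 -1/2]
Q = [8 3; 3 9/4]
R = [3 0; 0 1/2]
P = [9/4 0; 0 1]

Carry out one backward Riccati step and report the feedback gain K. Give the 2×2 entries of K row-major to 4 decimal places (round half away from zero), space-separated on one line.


-0.3196 -0.7166 -0.1617 -0.7964

BᵀP = [-2.2500 2.0000; -9.0000 -0.5000]
S = R + BᵀPB = [3 0; 0 1/2] + [6.2500 8.0000; 8.0000 36.2500] = [9.2500 8.0000; 8.0000 36.7500]
BᵀPA = [-4.2500 -13.0000; -8.5000 -35.0000]
K = S⁻¹·BᵀPA = [-0.3196 -0.7166; -0.1617 -0.7964]
A−BK = [0.0335 0.0978; -0.4417 -0.9649]
AᵀP(A−BK) = [0.5171 1.1851; 1.1851 2.8104]
P' = Q + AᵀP(A−BK) = [8.5171 4.1851; 4.1851 5.0604]
tr(P') = 13.5775


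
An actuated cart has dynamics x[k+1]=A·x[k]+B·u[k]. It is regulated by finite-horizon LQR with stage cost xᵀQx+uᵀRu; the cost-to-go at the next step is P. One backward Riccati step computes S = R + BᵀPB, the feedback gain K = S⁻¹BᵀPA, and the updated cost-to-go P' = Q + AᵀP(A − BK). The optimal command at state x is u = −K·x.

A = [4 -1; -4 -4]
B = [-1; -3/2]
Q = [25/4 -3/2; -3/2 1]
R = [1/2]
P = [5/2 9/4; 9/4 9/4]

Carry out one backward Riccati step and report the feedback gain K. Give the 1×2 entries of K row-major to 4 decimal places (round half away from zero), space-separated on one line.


BᵀP = [-5.8750 -5.6250]
S = R + BᵀPB = [1/2] + [14.3125] = [14.8125]
BᵀPA = [-1.0000 28.3750]
K = S⁻¹·BᵀPA = [-0.0675 1.9156]
A−BK = [3.9325 0.9156; -4.1013 -1.1266]
AᵀP(A−BK) = [3.9325 0.9156; 0.9156 2.1445]
P' = Q + AᵀP(A−BK) = [10.1825 -0.5844; -0.5844 3.1445]
tr(P') = 13.3270

-0.0675 1.9156


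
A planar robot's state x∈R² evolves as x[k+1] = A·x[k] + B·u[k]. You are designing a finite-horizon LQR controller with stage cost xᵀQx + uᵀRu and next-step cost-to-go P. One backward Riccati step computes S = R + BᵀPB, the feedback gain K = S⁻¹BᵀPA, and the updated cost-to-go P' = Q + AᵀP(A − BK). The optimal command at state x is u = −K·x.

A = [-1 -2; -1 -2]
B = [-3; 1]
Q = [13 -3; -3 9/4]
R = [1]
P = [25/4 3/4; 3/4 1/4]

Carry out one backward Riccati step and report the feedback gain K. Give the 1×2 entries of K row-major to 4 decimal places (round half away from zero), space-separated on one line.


BᵀP = [-18.0000 -2.0000]
S = R + BᵀPB = [1] + [52.0000] = [53.0000]
BᵀPA = [20.0000 40.0000]
K = S⁻¹·BᵀPA = [0.3774 0.7547]
A−BK = [0.1321 0.2642; -1.3774 -2.7547]
AᵀP(A−BK) = [0.4528 0.9057; 0.9057 1.8113]
P' = Q + AᵀP(A−BK) = [13.4528 -2.0943; -2.0943 4.0613]
tr(P') = 17.5142

0.3774 0.7547


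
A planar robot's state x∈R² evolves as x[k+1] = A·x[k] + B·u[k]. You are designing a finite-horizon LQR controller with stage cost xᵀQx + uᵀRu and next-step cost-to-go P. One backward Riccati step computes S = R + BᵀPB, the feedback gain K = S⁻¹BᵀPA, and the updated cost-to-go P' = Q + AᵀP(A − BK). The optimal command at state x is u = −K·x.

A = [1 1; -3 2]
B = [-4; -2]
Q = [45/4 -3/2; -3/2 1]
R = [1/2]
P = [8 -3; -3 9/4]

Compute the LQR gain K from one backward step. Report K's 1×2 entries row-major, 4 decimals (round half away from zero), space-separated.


BᵀP = [-26.0000 7.5000]
S = R + BᵀPB = [1/2] + [89.0000] = [89.5000]
BᵀPA = [-48.5000 -11.0000]
K = S⁻¹·BᵀPA = [-0.5419 -0.1229]
A−BK = [-1.1676 0.5084; -4.0838 1.7542]
AᵀP(A−BK) = [19.9679 -8.4609; -8.4609 3.6480]
P' = Q + AᵀP(A−BK) = [31.2179 -9.9609; -9.9609 4.6480]
tr(P') = 35.8659

-0.5419 -0.1229


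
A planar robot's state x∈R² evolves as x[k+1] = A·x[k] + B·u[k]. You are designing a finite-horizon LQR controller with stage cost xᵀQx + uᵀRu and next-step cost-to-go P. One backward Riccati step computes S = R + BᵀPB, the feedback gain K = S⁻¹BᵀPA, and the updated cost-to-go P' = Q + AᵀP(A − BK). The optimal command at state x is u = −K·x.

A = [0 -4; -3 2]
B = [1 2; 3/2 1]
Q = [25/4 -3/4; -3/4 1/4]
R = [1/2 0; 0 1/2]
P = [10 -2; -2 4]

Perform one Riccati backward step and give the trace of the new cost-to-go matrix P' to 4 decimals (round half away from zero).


BᵀP = [7.0000 4.0000; 18.0000 0.0000]
S = R + BᵀPB = [1/2 0; 0 1/2] + [13.0000 18.0000; 18.0000 36.0000] = [13.5000 18.0000; 18.0000 36.5000]
BᵀPA = [-12.0000 -20.0000; 0.0000 -72.0000]
K = S⁻¹·BᵀPA = [-2.5956 3.3541; 1.2800 -3.6267]
A−BK = [0.0356 -0.1007; -0.3867 0.5956]
AᵀP(A−BK) = [4.8533 -7.7511; -7.7511 13.9615]
P' = Q + AᵀP(A−BK) = [11.1033 -8.5011; -8.5011 14.2115]
tr(P') = 25.3148

25.3148


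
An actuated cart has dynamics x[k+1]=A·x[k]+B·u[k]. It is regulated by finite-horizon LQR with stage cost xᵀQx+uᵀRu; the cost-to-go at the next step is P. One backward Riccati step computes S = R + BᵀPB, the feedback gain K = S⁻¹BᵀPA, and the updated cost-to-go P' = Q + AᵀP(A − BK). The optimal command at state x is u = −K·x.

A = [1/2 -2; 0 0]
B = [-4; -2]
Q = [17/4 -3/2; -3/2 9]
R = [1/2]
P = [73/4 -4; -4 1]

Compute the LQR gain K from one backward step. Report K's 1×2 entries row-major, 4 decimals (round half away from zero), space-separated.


BᵀP = [-65.0000 14.0000]
S = R + BᵀPB = [1/2] + [232.0000] = [232.5000]
BᵀPA = [-32.5000 130.0000]
K = S⁻¹·BᵀPA = [-0.1398 0.5591]
A−BK = [-0.0591 0.2366; -0.2796 1.1183]
AᵀP(A−BK) = [0.0195 -0.0780; -0.0780 0.3118]
P' = Q + AᵀP(A−BK) = [4.2695 -1.5780; -1.5780 9.3118]
tr(P') = 13.5813

-0.1398 0.5591


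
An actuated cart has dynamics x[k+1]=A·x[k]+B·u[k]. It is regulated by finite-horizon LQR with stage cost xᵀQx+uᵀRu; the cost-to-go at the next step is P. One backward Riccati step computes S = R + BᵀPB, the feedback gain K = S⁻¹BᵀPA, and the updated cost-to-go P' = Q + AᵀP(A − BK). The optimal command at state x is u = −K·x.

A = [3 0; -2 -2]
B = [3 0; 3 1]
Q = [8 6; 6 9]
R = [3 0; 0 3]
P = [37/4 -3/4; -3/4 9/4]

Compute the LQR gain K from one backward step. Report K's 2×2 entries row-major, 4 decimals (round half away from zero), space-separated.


BᵀP = [25.5000 4.5000; -0.7500 2.2500]
S = R + BᵀPB = [3 0; 0 3] + [90.0000 4.5000; 4.5000 2.2500] = [93.0000 4.5000; 4.5000 5.2500]
BᵀPA = [67.5000 -9.0000; -6.7500 -4.5000]
K = S⁻¹·BᵀPA = [0.8221 -0.0577; -1.9904 -0.8077]
A−BK = [0.5337 0.1731; -2.4760 -1.0192]
AᵀP(A−BK) = [32.3221 11.9423; 11.9423 4.8462]
P' = Q + AᵀP(A−BK) = [40.3221 17.9423; 17.9423 13.8462]
tr(P') = 54.1683

0.8221 -0.0577 -1.9904 -0.8077


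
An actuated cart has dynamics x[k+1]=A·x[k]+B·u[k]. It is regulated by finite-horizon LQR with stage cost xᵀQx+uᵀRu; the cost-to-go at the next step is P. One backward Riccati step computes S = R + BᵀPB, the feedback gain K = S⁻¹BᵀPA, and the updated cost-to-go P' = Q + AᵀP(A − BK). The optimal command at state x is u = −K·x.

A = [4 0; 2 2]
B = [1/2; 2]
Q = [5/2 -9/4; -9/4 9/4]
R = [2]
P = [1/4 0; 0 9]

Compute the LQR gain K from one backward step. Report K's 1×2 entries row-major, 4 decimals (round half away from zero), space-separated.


BᵀP = [0.1250 18.0000]
S = R + BᵀPB = [2] + [36.0625] = [38.0625]
BᵀPA = [36.5000 36.0000]
K = S⁻¹·BᵀPA = [0.9589 0.9458]
A−BK = [3.5205 -0.4729; 0.0821 0.1084]
AᵀP(A−BK) = [4.9984 1.4778; 1.4778 1.9507]
P' = Q + AᵀP(A−BK) = [7.4984 -0.7722; -0.7722 4.2007]
tr(P') = 11.6991

0.9589 0.9458


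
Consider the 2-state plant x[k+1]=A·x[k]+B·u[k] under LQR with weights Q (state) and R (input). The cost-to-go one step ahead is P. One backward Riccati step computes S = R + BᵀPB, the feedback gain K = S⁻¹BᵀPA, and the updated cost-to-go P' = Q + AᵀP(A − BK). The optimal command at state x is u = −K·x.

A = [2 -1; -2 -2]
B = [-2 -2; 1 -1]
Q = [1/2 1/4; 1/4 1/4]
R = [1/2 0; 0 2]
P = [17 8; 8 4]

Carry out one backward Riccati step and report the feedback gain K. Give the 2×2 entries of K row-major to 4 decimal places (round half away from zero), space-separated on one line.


-0.7716 0.2640 0.0508 0.6142

BᵀP = [-26.0000 -12.0000; -42.0000 -20.0000]
S = R + BᵀPB = [1/2 0; 0 2] + [40.0000 64.0000; 64.0000 104.0000] = [40.5000 64.0000; 64.0000 106.0000]
BᵀPA = [-28.0000 50.0000; -44.0000 82.0000]
K = S⁻¹·BᵀPA = [-0.7716 0.2640; 0.0508 0.6142]
A−BK = [0.5584 0.7563; -1.1777 -1.6497]
AᵀP(A−BK) = [0.6294 0.4162; 0.4162 1.4365]
P' = Q + AᵀP(A−BK) = [1.1294 0.6662; 0.6662 1.6865]
tr(P') = 2.8160


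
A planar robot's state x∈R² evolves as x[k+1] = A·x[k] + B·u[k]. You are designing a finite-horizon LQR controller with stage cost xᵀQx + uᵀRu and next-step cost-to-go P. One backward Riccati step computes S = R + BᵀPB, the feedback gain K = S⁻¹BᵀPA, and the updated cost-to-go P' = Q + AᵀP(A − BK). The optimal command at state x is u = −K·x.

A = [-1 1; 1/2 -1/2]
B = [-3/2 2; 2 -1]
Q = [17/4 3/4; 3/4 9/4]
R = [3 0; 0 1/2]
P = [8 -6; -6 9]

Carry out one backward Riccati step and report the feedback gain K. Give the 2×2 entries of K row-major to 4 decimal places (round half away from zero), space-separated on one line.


0.0402 -0.0402 -0.4502 0.4502

BᵀP = [-24.0000 27.0000; 22.0000 -21.0000]
S = R + BᵀPB = [3 0; 0 1/2] + [90.0000 -75.0000; -75.0000 65.0000] = [93.0000 -75.0000; -75.0000 65.5000]
BᵀPA = [37.5000 -37.5000; -32.5000 32.5000]
K = S⁻¹·BᵀPA = [0.0402 -0.0402; -0.4502 0.4502]
A−BK = [-0.0394 0.0394; -0.0305 0.0305]
AᵀP(A−BK) = [0.1125 -0.1125; -0.1125 0.1125]
P' = Q + AᵀP(A−BK) = [4.3625 0.6375; 0.6375 2.3625]
tr(P') = 6.7251


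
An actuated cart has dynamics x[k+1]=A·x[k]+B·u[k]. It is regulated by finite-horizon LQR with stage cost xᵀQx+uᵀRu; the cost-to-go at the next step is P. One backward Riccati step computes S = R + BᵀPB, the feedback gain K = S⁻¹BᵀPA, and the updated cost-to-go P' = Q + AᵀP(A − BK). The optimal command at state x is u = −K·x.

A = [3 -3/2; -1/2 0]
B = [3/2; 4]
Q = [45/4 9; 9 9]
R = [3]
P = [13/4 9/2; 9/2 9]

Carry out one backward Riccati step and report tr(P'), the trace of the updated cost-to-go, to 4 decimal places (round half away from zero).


BᵀP = [22.8750 42.7500]
S = R + BᵀPB = [3] + [205.3125] = [208.3125]
BᵀPA = [47.2500 -34.3125]
K = S⁻¹·BᵀPA = [0.2268 -0.1647]
A−BK = [2.6598 -1.2529; -1.4073 0.6589]
AᵀP(A−BK) = [7.2826 -3.4671; -3.4671 1.6607]
P' = Q + AᵀP(A−BK) = [18.5326 5.5329; 5.5329 10.6607]
tr(P') = 29.1933

29.1933


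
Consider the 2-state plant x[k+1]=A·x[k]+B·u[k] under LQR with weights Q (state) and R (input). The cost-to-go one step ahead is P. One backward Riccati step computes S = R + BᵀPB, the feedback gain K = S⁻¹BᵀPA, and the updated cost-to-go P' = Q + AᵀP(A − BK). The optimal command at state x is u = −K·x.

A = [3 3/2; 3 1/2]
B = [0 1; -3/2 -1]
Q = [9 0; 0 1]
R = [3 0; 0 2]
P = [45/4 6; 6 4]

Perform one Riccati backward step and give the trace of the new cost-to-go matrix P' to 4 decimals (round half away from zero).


69.6111

BᵀP = [-9.0000 -6.0000; 5.2500 2.0000]
S = R + BᵀPB = [3 0; 0 2] + [9.0000 -3.0000; -3.0000 3.2500] = [12.0000 -3.0000; -3.0000 5.2500]
BᵀPA = [-45.0000 -16.5000; 21.7500 8.8750]
K = S⁻¹·BᵀPA = [-3.1667 -1.1111; 2.3333 1.0556]
A−BK = [0.6667 0.4444; 0.5833 -0.1111]
AᵀP(A−BK) = [52.0000 19.6667; 19.6667 7.6111]
P' = Q + AᵀP(A−BK) = [61.0000 19.6667; 19.6667 8.6111]
tr(P') = 69.6111


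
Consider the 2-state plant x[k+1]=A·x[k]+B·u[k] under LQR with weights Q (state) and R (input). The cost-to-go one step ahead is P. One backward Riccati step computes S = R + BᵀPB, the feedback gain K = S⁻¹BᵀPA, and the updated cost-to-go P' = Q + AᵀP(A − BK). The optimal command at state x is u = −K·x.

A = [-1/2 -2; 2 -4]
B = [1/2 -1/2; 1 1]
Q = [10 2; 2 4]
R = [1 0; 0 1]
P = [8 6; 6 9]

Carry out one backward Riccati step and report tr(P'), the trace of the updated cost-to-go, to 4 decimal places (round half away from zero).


BᵀP = [10.0000 12.0000; 2.0000 6.0000]
S = R + BᵀPB = [1 0; 0 1] + [17.0000 7.0000; 7.0000 5.0000] = [18.0000 7.0000; 7.0000 6.0000]
BᵀPA = [19.0000 -68.0000; 11.0000 -28.0000]
K = S⁻¹·BᵀPA = [0.6271 -3.5932; 1.1017 -0.4746]
A−BK = [-0.2627 -0.4407; 0.2712 0.0678]
AᵀP(A−BK) = [1.9661 -2.5085; -2.5085 14.3729]
P' = Q + AᵀP(A−BK) = [11.9661 -0.5085; -0.5085 18.3729]
tr(P') = 30.3390

30.3390


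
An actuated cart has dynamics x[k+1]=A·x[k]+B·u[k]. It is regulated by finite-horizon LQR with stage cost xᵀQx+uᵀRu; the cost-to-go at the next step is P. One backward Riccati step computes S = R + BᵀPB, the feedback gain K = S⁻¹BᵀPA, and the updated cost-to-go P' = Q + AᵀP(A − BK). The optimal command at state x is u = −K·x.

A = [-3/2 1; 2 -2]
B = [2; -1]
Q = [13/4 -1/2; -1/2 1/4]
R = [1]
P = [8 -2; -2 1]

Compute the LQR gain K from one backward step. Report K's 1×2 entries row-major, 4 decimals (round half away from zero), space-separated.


BᵀP = [18.0000 -5.0000]
S = R + BᵀPB = [1] + [41.0000] = [42.0000]
BᵀPA = [-37.0000 28.0000]
K = S⁻¹·BᵀPA = [-0.8810 0.6667]
A−BK = [0.2619 -0.3333; 1.1190 -1.3333]
AᵀP(A−BK) = [1.4048 -1.3333; -1.3333 1.3333]
P' = Q + AᵀP(A−BK) = [4.6548 -1.8333; -1.8333 1.5833]
tr(P') = 6.2381

-0.8810 0.6667
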